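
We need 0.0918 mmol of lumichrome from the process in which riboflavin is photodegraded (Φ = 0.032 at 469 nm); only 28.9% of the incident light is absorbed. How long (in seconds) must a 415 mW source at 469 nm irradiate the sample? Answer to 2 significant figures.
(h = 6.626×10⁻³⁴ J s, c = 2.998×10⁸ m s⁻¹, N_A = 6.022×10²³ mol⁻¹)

t ≈ 6100 s

Product: 0.0918 mmol = 9.18×10⁻⁵ mol.
Photons that must be absorbed: 9.18×10⁻⁵ / 0.032 = 0.002869 mol.
Incident photons needed: 0.002869 / 0.289 = 0.009927 mol.
Photon energy: hc/λ = 4.236×10⁻¹⁹ J; per mole, 2.551×10⁵ J mol⁻¹.
Energy required: 0.009927 × 2.551×10⁵ = 2532 J.
Time: 2532 J / 0.415 W = 6100 s.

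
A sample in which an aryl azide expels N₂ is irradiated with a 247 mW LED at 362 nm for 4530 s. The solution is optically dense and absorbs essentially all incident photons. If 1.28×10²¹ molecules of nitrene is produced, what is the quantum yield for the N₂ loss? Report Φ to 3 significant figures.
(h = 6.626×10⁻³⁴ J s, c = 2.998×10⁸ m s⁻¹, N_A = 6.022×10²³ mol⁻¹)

Product: 1.28×10²¹ / 6.022×10²³ = 0.002126 mol.
Photon energy at 362 nm: hc/λ = (6.626×10⁻³⁴)(2.998×10⁸)/(362×10⁻⁹) = 5.487×10⁻¹⁹ J.
Energy delivered: (247 mW)(4530 s) = 1119 J.
Photons incident: 1119 / 5.487×10⁻¹⁹ = 2.039×10²¹, i.e. 2.039×10²¹/6.022×10²³ = 0.003386 mol.
Φ = 0.002126 mol / 0.003386 mol photons = 0.628.

Φ = 0.628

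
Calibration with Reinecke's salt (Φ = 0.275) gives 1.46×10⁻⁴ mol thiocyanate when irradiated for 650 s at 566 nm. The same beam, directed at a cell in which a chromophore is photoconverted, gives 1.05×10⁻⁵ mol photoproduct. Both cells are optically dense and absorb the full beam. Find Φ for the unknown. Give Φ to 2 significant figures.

Photons absorbed by the actinometer: 1.46×10⁻⁴ / 0.275 = 5.309×10⁻⁴ mol.
Φ(unknown) = 1.05×10⁻⁵ / 5.309×10⁻⁴ = 0.020.

Φ = 0.020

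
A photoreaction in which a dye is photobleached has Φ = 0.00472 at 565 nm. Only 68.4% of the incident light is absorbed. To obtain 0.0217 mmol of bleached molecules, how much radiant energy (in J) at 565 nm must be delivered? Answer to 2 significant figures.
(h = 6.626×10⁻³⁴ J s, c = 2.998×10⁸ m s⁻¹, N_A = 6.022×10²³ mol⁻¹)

1400 J

Product: 0.0217 mmol = 2.17×10⁻⁵ mol.
Photons that must be absorbed: 2.17×10⁻⁵ / 0.00472 = 0.004597 mol.
Incident photons needed: 0.004597 / 0.684 = 0.006721 mol.
Photon energy: hc/λ = 3.516×10⁻¹⁹ J; per mole, 2.117×10⁵ J mol⁻¹.
Energy required: 0.006721 × 2.117×10⁵ = 1400 J.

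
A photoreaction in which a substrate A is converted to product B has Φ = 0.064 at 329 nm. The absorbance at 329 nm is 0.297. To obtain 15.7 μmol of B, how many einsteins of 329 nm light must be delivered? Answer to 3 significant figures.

Product: 15.7 μmol = 1.57×10⁻⁵ mol.
Photons that must be absorbed: 1.57×10⁻⁵ / 0.064 = 2.453×10⁻⁴ mol.
Fraction absorbed: 1 − 10^(−0.297) = 0.4953.
Incident photons needed: 2.453×10⁻⁴ / 0.4953 = 4.953×10⁻⁴ mol.

4.95×10⁻⁴ einstein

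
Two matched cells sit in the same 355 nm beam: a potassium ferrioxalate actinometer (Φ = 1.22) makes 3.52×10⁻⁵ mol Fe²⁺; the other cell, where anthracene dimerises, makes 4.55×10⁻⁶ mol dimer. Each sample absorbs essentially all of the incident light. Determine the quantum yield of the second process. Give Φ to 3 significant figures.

Photons absorbed by the actinometer: 3.52×10⁻⁵ / 1.22 = 2.885×10⁻⁵ mol.
Φ(unknown) = 4.55×10⁻⁶ / 2.885×10⁻⁵ = 0.158.

Φ = 0.158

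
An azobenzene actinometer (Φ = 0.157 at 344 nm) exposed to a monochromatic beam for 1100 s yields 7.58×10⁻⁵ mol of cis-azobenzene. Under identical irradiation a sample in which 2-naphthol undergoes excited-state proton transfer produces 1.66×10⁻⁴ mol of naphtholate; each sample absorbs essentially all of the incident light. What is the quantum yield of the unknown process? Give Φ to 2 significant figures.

Φ = 0.34

Photons absorbed by the actinometer: 7.58×10⁻⁵ / 0.157 = 4.828×10⁻⁴ mol.
Φ(unknown) = 1.66×10⁻⁴ / 4.828×10⁻⁴ = 0.34.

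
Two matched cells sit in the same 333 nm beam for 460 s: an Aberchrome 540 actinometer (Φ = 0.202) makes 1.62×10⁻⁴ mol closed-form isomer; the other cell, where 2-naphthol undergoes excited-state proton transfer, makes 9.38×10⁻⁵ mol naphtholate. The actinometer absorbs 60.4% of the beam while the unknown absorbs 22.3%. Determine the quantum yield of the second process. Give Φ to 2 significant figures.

Photons absorbed by the actinometer: 1.62×10⁻⁴ / 0.202 = 8.020×10⁻⁴ mol.
Incident flux: 8.020×10⁻⁴ / 0.604 = 0.001328 einstein.
Absorbed by unknown: 0.223 × 0.001328 = 2.961×10⁻⁴ mol.
Φ(unknown) = 9.38×10⁻⁵ / 2.961×10⁻⁴ = 0.32.

Φ = 0.32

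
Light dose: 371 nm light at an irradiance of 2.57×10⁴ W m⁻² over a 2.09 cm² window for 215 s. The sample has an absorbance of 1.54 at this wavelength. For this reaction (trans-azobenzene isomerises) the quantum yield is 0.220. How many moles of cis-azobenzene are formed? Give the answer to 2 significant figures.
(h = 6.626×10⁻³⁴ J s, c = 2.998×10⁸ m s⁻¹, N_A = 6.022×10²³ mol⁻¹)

Photon energy at 371 nm: hc/λ = (6.626×10⁻³⁴)(2.998×10⁸)/(371×10⁻⁹) = 5.354×10⁻¹⁹ J.
Energy delivered: (2.57×10⁴ W m⁻²)(2.09×10⁻⁴ m²)(215 s) = 1155 J.
Photons incident: 1155 / 5.354×10⁻¹⁹ = 2.157×10²¹, i.e. 2.157×10²¹/6.022×10²³ = 0.003582 mol.
Fraction absorbed: 1 − 10^(−1.54) = 0.9712.
Photons absorbed: 0.9712 × 0.003582 = 0.003479 mol.
Product: Φ × n_abs = 0.220 × 0.003479 = 7.654×10⁻⁴ mol.

7.7×10⁻⁴ mol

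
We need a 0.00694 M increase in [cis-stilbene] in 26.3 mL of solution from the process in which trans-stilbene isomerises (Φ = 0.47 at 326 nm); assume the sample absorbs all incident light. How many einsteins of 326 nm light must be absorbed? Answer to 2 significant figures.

Product: (0.00694 M)(0.0263 L) = 1.825×10⁻⁴ mol.
Photons that must be absorbed: 1.825×10⁻⁴ / 0.47 = 3.883×10⁻⁴ mol.

3.9×10⁻⁴ einstein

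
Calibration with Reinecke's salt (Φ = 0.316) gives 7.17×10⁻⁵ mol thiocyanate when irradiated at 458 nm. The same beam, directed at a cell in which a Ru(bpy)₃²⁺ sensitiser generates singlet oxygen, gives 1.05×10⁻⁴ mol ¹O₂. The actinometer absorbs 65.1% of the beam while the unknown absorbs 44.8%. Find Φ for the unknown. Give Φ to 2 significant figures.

Photons absorbed by the actinometer: 7.17×10⁻⁵ / 0.316 = 2.269×10⁻⁴ mol.
Incident flux: 2.269×10⁻⁴ / 0.651 = 3.485×10⁻⁴ einstein.
Absorbed by unknown: 0.448 × 3.485×10⁻⁴ = 1.561×10⁻⁴ mol.
Φ(unknown) = 1.05×10⁻⁴ / 1.561×10⁻⁴ = 0.67.

Φ = 0.67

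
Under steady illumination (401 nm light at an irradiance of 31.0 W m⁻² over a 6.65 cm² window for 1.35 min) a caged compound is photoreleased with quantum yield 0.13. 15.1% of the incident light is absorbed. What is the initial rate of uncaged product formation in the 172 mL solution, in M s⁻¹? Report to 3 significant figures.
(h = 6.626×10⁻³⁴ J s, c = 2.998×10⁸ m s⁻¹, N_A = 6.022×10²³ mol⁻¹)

7.89×10⁻⁹ M s⁻¹

Photon energy at 401 nm: hc/λ = (6.626×10⁻³⁴)(2.998×10⁸)/(401×10⁻⁹) = 4.954×10⁻¹⁹ J.
Energy delivered: (31.0 W m⁻²)(6.65×10⁻⁴ m²)(81 s) = 1.670 J.
Photons incident: 1.670 / 4.954×10⁻¹⁹ = 3.371×10¹⁸, i.e. 3.371×10¹⁸/6.022×10²³ = 5.598×10⁻⁶ mol.
Photons absorbed: 0.151 × 5.598×10⁻⁶ = 8.453×10⁻⁷ mol.
Product formed: 0.13 × 8.453×10⁻⁷ = 1.099×10⁻⁷ mol.
Rate: 1.099×10⁻⁷ mol / (81 s × 0.172 L) = 7.89×10⁻⁹ M s⁻¹.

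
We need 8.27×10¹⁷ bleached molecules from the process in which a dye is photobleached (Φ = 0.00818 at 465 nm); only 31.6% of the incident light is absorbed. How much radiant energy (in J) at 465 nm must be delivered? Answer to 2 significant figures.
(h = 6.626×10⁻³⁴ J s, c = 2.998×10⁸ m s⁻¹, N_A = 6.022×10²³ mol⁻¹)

140 J

Product: 8.27×10¹⁷ / 6.022×10²³ = 1.373×10⁻⁶ mol.
Photons that must be absorbed: 1.373×10⁻⁶ / 0.00818 = 1.678×10⁻⁴ mol.
Incident photons needed: 1.678×10⁻⁴ / 0.316 = 5.310×10⁻⁴ mol.
Photon energy: hc/λ = 4.272×10⁻¹⁹ J; per mole, 2.573×10⁵ J mol⁻¹.
Energy required: 5.310×10⁻⁴ × 2.573×10⁵ = 140 J.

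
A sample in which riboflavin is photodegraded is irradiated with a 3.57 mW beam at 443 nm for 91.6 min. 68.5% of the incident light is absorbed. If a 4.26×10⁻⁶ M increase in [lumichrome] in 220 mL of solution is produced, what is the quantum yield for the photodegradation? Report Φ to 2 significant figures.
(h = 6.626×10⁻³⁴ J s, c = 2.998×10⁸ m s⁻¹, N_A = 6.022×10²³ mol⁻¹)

Φ = 0.019

Product: (4.26×10⁻⁶ M)(0.22 L) = 9.372×10⁻⁷ mol.
Photon energy at 443 nm: hc/λ = (6.626×10⁻³⁴)(2.998×10⁸)/(443×10⁻⁹) = 4.484×10⁻¹⁹ J.
Energy delivered: (3.57 mW)(5496 s) = 19.62 J.
Photons incident: 19.62 / 4.484×10⁻¹⁹ = 4.376×10¹⁹, i.e. 4.376×10¹⁹/6.022×10²³ = 7.267×10⁻⁵ mol.
Photons absorbed: 0.685 × 7.267×10⁻⁵ = 4.978×10⁻⁵ mol.
Φ = 9.372×10⁻⁷ mol / 4.978×10⁻⁵ mol photons = 0.019.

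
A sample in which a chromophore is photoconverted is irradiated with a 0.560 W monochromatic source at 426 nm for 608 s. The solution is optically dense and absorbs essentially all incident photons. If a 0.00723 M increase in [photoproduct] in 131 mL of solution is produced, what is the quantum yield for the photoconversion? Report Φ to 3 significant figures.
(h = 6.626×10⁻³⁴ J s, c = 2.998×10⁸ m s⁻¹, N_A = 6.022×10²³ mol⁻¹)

Φ = 0.781

Product: (0.00723 M)(0.131 L) = 9.471×10⁻⁴ mol.
Photon energy at 426 nm: hc/λ = (6.626×10⁻³⁴)(2.998×10⁸)/(426×10⁻⁹) = 4.663×10⁻¹⁹ J.
Energy delivered: (0.560 W)(608 s) = 340.5 J.
Photons incident: 340.5 / 4.663×10⁻¹⁹ = 7.302×10²⁰, i.e. 7.302×10²⁰/6.022×10²³ = 0.001213 mol.
Φ = 9.471×10⁻⁴ mol / 0.001213 mol photons = 0.781.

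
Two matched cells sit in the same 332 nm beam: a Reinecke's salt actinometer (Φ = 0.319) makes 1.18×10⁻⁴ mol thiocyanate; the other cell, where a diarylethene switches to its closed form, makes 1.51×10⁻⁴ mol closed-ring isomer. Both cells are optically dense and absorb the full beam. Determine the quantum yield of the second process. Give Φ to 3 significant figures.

Φ = 0.408

Photons absorbed by the actinometer: 1.18×10⁻⁴ / 0.319 = 3.699×10⁻⁴ mol.
Φ(unknown) = 1.51×10⁻⁴ / 3.699×10⁻⁴ = 0.408.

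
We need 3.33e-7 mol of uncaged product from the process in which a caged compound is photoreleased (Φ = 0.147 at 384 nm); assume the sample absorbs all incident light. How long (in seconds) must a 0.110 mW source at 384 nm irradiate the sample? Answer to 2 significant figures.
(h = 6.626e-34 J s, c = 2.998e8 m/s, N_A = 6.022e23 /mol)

Photons that must be absorbed: 3.33e-7 / 0.147 = 2.265e-6 mol.
Photon energy: hc/λ = 5.173e-19 J; per mole, 3.115e5 J mol⁻¹.
Energy required: 2.265e-6 × 3.115e5 = 0.7055 J.
Time: 0.7055 J / 0.00011 W = 6400 s.

t ≈ 6400 s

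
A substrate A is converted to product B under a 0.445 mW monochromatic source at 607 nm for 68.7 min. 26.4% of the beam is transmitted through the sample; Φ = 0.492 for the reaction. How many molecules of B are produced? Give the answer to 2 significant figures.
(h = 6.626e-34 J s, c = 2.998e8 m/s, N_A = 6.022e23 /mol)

Photon energy at 607 nm: hc/λ = (6.626e-34)(2.998e8)/(607e-9) = 3.273e-19 J.
Energy delivered: (0.445 mW)(4122 s) = 1.834 J.
Photons incident: 1.834 / 3.273e-19 = 5.603e18, i.e. 5.603e18/6.022e23 = 9.304e-6 mol.
Fraction absorbed: 1 − 26.4/100 = 0.7360.
Photons absorbed: 0.7360 × 9.304e-6 = 6.848e-6 mol.
Product: Φ × n_abs = 0.492 × 6.848e-6 = 3.369e-6 mol.
As a count: 3.369e-6 × 6.022e23 = 2.0e18.

2.0e18 molecules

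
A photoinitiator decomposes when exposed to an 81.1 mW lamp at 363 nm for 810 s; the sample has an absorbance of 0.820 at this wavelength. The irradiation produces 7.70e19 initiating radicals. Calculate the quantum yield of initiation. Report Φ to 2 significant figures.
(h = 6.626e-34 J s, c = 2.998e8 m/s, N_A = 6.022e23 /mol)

Product: 7.70e19 / 6.022e23 = 1.279e-4 mol.
Photon energy at 363 nm: hc/λ = (6.626e-34)(2.998e8)/(363e-9) = 5.472e-19 J.
Energy delivered: (81.1 mW)(810 s) = 65.69 J.
Photons incident: 65.69 / 5.472e-19 = 1.200e20, i.e. 1.200e20/6.022e23 = 1.993e-4 mol.
Fraction absorbed: 1 − 10^(−0.820) = 0.8486.
Photons absorbed: 0.8486 × 1.993e-4 = 1.691e-4 mol.
Φ = 1.279e-4 mol / 1.691e-4 mol photons = 0.76.

Φ = 0.76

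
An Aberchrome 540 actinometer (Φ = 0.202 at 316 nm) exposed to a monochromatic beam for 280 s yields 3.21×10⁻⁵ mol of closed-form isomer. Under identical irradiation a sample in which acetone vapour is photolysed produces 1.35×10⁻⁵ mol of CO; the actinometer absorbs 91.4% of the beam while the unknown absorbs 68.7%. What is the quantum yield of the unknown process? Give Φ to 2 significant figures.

Photons absorbed by the actinometer: 3.21×10⁻⁵ / 0.202 = 1.589×10⁻⁴ mol.
Incident flux: 1.589×10⁻⁴ / 0.914 = 1.739×10⁻⁴ einstein.
Absorbed by unknown: 0.687 × 1.739×10⁻⁴ = 1.195×10⁻⁴ mol.
Φ(unknown) = 1.35×10⁻⁵ / 1.195×10⁻⁴ = 0.11.

Φ = 0.11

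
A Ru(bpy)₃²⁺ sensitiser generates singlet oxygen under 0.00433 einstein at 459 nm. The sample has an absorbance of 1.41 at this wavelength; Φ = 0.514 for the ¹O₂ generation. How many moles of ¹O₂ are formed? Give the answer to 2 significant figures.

Fraction absorbed: 1 − 10^(−1.41) = 0.9611.
Photons absorbed: 0.9611 × 0.00433 = 0.004162 mol.
Product: Φ × n_abs = 0.514 × 0.004162 = 0.002139 mol.

0.0021 mol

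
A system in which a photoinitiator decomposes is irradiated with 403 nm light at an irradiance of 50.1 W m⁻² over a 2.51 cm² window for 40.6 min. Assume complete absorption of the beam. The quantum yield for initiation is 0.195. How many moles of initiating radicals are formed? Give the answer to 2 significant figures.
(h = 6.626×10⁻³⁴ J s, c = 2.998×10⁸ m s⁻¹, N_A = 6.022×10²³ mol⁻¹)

2.0×10⁻⁵ mol

Photon energy at 403 nm: hc/λ = (6.626×10⁻³⁴)(2.998×10⁸)/(403×10⁻⁹) = 4.929×10⁻¹⁹ J.
Energy delivered: (50.1 W m⁻²)(2.51×10⁻⁴ m²)(2436 s) = 30.63 J.
Photons incident: 30.63 / 4.929×10⁻¹⁹ = 6.214×10¹⁹, i.e. 6.214×10¹⁹/6.022×10²³ = 1.032×10⁻⁴ mol.
Product: Φ × n_abs = 0.195 × 1.032×10⁻⁴ = 2.012×10⁻⁵ mol.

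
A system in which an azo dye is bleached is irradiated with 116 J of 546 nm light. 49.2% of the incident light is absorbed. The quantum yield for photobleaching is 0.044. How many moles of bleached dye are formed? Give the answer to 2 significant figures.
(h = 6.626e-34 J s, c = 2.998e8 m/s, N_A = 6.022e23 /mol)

1.1e-5 mol

Photon energy at 546 nm: hc/λ = (6.626e-34)(2.998e8)/(546e-9) = 3.638e-19 J.
Photons incident: 116 / 3.638e-19 = 3.189e20, i.e. 3.189e20/6.022e23 = 5.296e-4 mol.
Photons absorbed: 0.492 × 5.296e-4 = 2.606e-4 mol.
Product: Φ × n_abs = 0.044 × 2.606e-4 = 1.147e-5 mol.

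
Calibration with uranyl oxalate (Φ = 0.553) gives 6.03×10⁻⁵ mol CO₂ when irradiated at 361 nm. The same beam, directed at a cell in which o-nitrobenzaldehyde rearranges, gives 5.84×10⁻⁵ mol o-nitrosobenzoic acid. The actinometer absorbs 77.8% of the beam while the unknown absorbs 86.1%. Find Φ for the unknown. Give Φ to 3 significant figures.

Φ = 0.484

Photons absorbed by the actinometer: 6.03×10⁻⁵ / 0.553 = 1.090×10⁻⁴ mol.
Incident flux: 1.090×10⁻⁴ / 0.778 = 1.401×10⁻⁴ einstein.
Absorbed by unknown: 0.861 × 1.401×10⁻⁴ = 1.206×10⁻⁴ mol.
Φ(unknown) = 5.84×10⁻⁵ / 1.206×10⁻⁴ = 0.484.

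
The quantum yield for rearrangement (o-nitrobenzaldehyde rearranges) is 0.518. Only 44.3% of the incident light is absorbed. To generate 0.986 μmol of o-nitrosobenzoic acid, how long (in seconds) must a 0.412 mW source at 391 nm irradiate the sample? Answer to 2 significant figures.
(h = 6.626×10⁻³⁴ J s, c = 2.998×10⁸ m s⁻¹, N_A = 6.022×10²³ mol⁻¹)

t ≈ 3200 s

Product: 0.986 μmol = 9.86×10⁻⁷ mol.
Photons that must be absorbed: 9.86×10⁻⁷ / 0.518 = 1.903×10⁻⁶ mol.
Incident photons needed: 1.903×10⁻⁶ / 0.443 = 4.296×10⁻⁶ mol.
Photon energy: hc/λ = 5.080×10⁻¹⁹ J; per mole, 3.059×10⁵ J mol⁻¹.
Energy required: 4.296×10⁻⁶ × 3.059×10⁵ = 1.314 J.
Time: 1.314 J / 0.000412 W = 3200 s.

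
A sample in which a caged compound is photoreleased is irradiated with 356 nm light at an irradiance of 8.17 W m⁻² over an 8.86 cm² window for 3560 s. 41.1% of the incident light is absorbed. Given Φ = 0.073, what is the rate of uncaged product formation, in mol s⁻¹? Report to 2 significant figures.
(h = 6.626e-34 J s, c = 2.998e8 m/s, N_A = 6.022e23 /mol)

6.5e-10 mol s⁻¹

Photon energy at 356 nm: hc/λ = (6.626e-34)(2.998e8)/(356e-9) = 5.580e-19 J.
Energy delivered: (8.17 W m⁻²)(8.86e-4 m²)(3560 s) = 25.77 J.
Photons incident: 25.77 / 5.580e-19 = 4.618e19, i.e. 4.618e19/6.022e23 = 7.669e-5 mol.
Photons absorbed: 0.411 × 7.669e-5 = 3.152e-5 mol.
Product formed: 0.073 × 3.152e-5 = 2.301e-6 mol.
Rate: 2.301e-6 / 3560 s = 6.5e-10 mol s⁻¹.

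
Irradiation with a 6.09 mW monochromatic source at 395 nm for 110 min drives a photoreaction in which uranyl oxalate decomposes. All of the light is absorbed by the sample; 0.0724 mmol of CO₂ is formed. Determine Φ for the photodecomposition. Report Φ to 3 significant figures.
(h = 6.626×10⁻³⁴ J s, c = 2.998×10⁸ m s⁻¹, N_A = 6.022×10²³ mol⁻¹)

Φ = 0.546

Product: 0.0724 mmol = 7.24×10⁻⁵ mol.
Photon energy at 395 nm: hc/λ = (6.626×10⁻³⁴)(2.998×10⁸)/(395×10⁻⁹) = 5.029×10⁻¹⁹ J.
Energy delivered: (6.09 mW)(6600 s) = 40.19 J.
Photons incident: 40.19 / 5.029×10⁻¹⁹ = 7.992×10¹⁹, i.e. 7.992×10¹⁹/6.022×10²³ = 1.327×10⁻⁴ mol.
Φ = 7.24×10⁻⁵ mol / 1.327×10⁻⁴ mol photons = 0.546.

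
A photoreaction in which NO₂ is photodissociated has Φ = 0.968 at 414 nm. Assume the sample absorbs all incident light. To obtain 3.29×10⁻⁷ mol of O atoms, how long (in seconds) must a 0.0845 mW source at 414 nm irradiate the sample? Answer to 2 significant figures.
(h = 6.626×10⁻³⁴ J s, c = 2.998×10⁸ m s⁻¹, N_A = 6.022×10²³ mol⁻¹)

t ≈ 1200 s

Photons that must be absorbed: 3.29×10⁻⁷ / 0.968 = 3.399×10⁻⁷ mol.
Photon energy: hc/λ = 4.798×10⁻¹⁹ J; per mole, 2.889×10⁵ J mol⁻¹.
Energy required: 3.399×10⁻⁷ × 2.889×10⁵ = 0.09820 J.
Time: 0.09820 J / 8.45e-05 W = 1200 s.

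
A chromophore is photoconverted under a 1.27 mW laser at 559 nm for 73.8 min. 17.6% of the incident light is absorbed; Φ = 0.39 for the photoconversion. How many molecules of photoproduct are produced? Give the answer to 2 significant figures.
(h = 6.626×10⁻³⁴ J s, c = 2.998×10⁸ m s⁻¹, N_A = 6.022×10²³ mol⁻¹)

Photon energy at 559 nm: hc/λ = (6.626×10⁻³⁴)(2.998×10⁸)/(559×10⁻⁹) = 3.554×10⁻¹⁹ J.
Energy delivered: (1.27 mW)(4428 s) = 5.624 J.
Photons incident: 5.624 / 3.554×10⁻¹⁹ = 1.582×10¹⁹, i.e. 1.582×10¹⁹/6.022×10²³ = 2.627×10⁻⁵ mol.
Photons absorbed: 0.176 × 2.627×10⁻⁵ = 4.624×10⁻⁶ mol.
Product: Φ × n_abs = 0.39 × 4.624×10⁻⁶ = 1.803×10⁻⁶ mol.
As a count: 1.803×10⁻⁶ × 6.022×10²³ = 1.1×10¹⁸.

1.1×10¹⁸ molecules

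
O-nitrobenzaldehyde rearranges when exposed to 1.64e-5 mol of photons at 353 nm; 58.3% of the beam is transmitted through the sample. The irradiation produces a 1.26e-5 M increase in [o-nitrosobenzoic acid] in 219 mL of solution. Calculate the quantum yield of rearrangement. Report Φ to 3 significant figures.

Φ = 0.403

Product: (1.26e-5 M)(0.219 L) = 2.759e-6 mol.
Fraction absorbed: 1 − 58.3/100 = 0.4170.
Photons absorbed: 0.4170 × 1.64e-5 = 6.839e-6 mol.
Φ = 2.759e-6 mol / 6.839e-6 mol photons = 0.403.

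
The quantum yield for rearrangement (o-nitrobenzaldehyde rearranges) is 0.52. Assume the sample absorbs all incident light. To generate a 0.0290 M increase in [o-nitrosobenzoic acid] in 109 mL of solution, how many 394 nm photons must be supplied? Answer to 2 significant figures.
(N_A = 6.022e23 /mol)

Product: (0.0290 M)(0.109 L) = 0.003161 mol.
Photons that must be absorbed: 0.003161 / 0.52 = 0.006079 mol.
Photon count: 0.006079 × 6.022e23 = 3.7e21.

3.7e21 photons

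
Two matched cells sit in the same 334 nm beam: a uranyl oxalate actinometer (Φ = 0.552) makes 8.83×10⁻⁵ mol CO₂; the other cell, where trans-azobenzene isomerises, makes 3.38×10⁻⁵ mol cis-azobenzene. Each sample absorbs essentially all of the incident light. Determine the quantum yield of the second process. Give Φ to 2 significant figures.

Photons absorbed by the actinometer: 8.83×10⁻⁵ / 0.552 = 1.600×10⁻⁴ mol.
Φ(unknown) = 3.38×10⁻⁵ / 1.600×10⁻⁴ = 0.21.

Φ = 0.21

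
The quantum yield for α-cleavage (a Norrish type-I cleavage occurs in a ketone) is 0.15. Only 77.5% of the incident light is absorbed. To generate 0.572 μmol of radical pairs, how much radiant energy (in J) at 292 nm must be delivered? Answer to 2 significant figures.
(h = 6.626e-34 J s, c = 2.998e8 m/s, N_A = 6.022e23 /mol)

Product: 0.572 μmol = 5.72e-7 mol.
Photons that must be absorbed: 5.72e-7 / 0.15 = 3.813e-6 mol.
Incident photons needed: 3.813e-6 / 0.775 = 4.920e-6 mol.
Photon energy: hc/λ = 6.803e-19 J; per mole, 4.097e5 J mol⁻¹.
Energy required: 4.920e-6 × 4.097e5 = 2.0 J.

2.0 J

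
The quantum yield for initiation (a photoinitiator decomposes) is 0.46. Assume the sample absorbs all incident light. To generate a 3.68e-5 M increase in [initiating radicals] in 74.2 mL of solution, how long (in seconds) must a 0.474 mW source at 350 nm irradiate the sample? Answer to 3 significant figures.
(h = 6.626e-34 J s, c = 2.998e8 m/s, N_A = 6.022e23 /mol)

Product: (3.68e-5 M)(0.0742 L) = 2.731e-6 mol.
Photons that must be absorbed: 2.731e-6 / 0.46 = 5.937e-6 mol.
Photon energy: hc/λ = 5.676e-19 J; per mole, 3.418e5 J mol⁻¹.
Energy required: 5.937e-6 × 3.418e5 = 2.029 J.
Time: 2.029 J / 0.000474 W = 4280 s.

t ≈ 4280 s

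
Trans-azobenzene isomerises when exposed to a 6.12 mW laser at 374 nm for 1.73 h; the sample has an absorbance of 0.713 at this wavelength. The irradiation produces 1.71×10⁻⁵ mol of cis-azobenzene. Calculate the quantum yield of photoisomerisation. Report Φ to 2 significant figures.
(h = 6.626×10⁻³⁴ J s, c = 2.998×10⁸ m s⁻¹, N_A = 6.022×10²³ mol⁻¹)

Φ = 0.18

Photon energy at 374 nm: hc/λ = (6.626×10⁻³⁴)(2.998×10⁸)/(374×10⁻⁹) = 5.311×10⁻¹⁹ J.
Energy delivered: (6.12 mW)(6228 s) = 38.12 J.
Photons incident: 38.12 / 5.311×10⁻¹⁹ = 7.178×10¹⁹, i.e. 7.178×10¹⁹/6.022×10²³ = 1.192×10⁻⁴ mol.
Fraction absorbed: 1 − 10^(−0.713) = 0.8064.
Photons absorbed: 0.8064 × 1.192×10⁻⁴ = 9.612×10⁻⁵ mol.
Φ = 1.71×10⁻⁵ mol / 9.612×10⁻⁵ mol photons = 0.18.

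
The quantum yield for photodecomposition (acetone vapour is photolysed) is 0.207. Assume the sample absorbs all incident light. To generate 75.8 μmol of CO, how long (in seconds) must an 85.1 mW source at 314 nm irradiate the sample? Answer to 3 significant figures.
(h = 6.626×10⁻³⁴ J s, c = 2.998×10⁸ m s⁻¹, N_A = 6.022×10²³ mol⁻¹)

Product: 75.8 μmol = 7.58×10⁻⁵ mol.
Photons that must be absorbed: 7.58×10⁻⁵ / 0.207 = 3.662×10⁻⁴ mol.
Photon energy: hc/λ = 6.326×10⁻¹⁹ J; per mole, 3.810×10⁵ J mol⁻¹.
Energy required: 3.662×10⁻⁴ × 3.810×10⁵ = 139.5 J.
Time: 139.5 J / 0.0851 W = 1640 s.

t ≈ 1640 s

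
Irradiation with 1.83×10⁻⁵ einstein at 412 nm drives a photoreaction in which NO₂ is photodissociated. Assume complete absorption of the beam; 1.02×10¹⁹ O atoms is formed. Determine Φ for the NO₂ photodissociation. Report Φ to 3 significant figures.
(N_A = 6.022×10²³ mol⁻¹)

Product: 1.02×10¹⁹ / 6.022×10²³ = 1.694×10⁻⁵ mol.
Φ = 1.694×10⁻⁵ mol / 1.83×10⁻⁵ mol photons = 0.926.

Φ = 0.926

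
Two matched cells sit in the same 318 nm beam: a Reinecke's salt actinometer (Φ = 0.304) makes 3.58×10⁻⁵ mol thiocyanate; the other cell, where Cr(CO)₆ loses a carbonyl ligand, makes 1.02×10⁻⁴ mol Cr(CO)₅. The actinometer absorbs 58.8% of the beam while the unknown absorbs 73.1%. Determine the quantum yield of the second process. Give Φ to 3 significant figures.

Photons absorbed by the actinometer: 3.58×10⁻⁵ / 0.304 = 1.178×10⁻⁴ mol.
Incident flux: 1.178×10⁻⁴ / 0.588 = 2.003×10⁻⁴ einstein.
Absorbed by unknown: 0.731 × 2.003×10⁻⁴ = 1.464×10⁻⁴ mol.
Φ(unknown) = 1.02×10⁻⁴ / 1.464×10⁻⁴ = 0.697.

Φ = 0.697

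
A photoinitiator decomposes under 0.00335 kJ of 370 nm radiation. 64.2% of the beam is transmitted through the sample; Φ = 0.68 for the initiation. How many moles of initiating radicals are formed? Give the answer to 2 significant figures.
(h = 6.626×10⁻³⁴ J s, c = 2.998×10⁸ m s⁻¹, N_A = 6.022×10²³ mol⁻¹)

Photon energy at 370 nm: hc/λ = (6.626×10⁻³⁴)(2.998×10⁸)/(370×10⁻⁹) = 5.369×10⁻¹⁹ J.
Incident energy: 0.00335 kJ = 3.35 J.
Photons incident: 3.35 / 5.369×10⁻¹⁹ = 6.240×10¹⁸, i.e. 6.240×10¹⁸/6.022×10²³ = 1.036×10⁻⁵ mol.
Fraction absorbed: 1 − 64.2/100 = 0.3580.
Photons absorbed: 0.3580 × 1.036×10⁻⁵ = 3.709×10⁻⁶ mol.
Product: Φ × n_abs = 0.68 × 3.709×10⁻⁶ = 2.522×10⁻⁶ mol.

2.5×10⁻⁶ mol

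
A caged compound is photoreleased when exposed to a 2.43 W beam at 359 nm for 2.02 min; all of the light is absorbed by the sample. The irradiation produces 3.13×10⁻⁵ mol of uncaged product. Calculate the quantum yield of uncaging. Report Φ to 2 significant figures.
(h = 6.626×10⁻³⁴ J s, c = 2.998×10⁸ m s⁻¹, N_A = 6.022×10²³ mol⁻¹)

Φ = 0.035

Photon energy at 359 nm: hc/λ = (6.626×10⁻³⁴)(2.998×10⁸)/(359×10⁻⁹) = 5.533×10⁻¹⁹ J.
Energy delivered: (2.43 W)(121.2 s) = 294.5 J.
Photons incident: 294.5 / 5.533×10⁻¹⁹ = 5.323×10²⁰, i.e. 5.323×10²⁰/6.022×10²³ = 8.839×10⁻⁴ mol.
Φ = 3.13×10⁻⁵ mol / 8.839×10⁻⁴ mol photons = 0.035.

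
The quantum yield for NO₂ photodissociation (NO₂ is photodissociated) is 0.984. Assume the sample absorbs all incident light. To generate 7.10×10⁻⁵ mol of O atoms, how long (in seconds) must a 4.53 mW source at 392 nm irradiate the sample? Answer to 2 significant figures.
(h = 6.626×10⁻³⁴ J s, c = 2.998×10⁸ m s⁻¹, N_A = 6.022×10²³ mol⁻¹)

Photons that must be absorbed: 7.10×10⁻⁵ / 0.984 = 7.215×10⁻⁵ mol.
Photon energy: hc/λ = 5.068×10⁻¹⁹ J; per mole, 3.052×10⁵ J mol⁻¹.
Energy required: 7.215×10⁻⁵ × 3.052×10⁵ = 22.02 J.
Time: 22.02 J / 0.00453 W = 4900 s.

t ≈ 4900 s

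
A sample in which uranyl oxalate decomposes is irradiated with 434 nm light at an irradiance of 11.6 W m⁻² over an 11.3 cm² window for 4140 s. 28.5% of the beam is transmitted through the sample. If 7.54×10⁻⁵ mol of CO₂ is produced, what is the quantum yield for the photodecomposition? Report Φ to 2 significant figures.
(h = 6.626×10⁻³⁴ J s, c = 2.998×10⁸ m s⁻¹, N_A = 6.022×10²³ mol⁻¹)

Photon energy at 434 nm: hc/λ = (6.626×10⁻³⁴)(2.998×10⁸)/(434×10⁻⁹) = 4.577×10⁻¹⁹ J.
Energy delivered: (11.6 W m⁻²)(11.3×10⁻⁴ m²)(4140 s) = 54.27 J.
Photons incident: 54.27 / 4.577×10⁻¹⁹ = 1.186×10²⁰, i.e. 1.186×10²⁰/6.022×10²³ = 1.969×10⁻⁴ mol.
Fraction absorbed: 1 − 28.5/100 = 0.7150.
Photons absorbed: 0.7150 × 1.969×10⁻⁴ = 1.408×10⁻⁴ mol.
Φ = 7.54×10⁻⁵ mol / 1.408×10⁻⁴ mol photons = 0.54.

Φ = 0.54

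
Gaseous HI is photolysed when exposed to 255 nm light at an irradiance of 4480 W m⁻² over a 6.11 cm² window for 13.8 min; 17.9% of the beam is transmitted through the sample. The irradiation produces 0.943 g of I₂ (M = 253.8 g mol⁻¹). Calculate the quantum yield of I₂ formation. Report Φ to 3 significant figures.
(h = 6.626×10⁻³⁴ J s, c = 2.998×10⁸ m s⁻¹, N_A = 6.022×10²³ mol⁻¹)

Product: 0.943 g / 253.8 g mol⁻¹ = 0.003716 mol.
Photon energy at 255 nm: hc/λ = (6.626×10⁻³⁴)(2.998×10⁸)/(255×10⁻⁹) = 7.790×10⁻¹⁹ J.
Energy delivered: (4480 W m⁻²)(6.11×10⁻⁴ m²)(828 s) = 2266 J.
Photons incident: 2266 / 7.790×10⁻¹⁹ = 2.909×10²¹, i.e. 2.909×10²¹/6.022×10²³ = 0.004831 mol.
Fraction absorbed: 1 − 17.9/100 = 0.8210.
Photons absorbed: 0.8210 × 0.004831 = 0.003966 mol.
Φ = 0.003716 mol / 0.003966 mol photons = 0.937.

Φ = 0.937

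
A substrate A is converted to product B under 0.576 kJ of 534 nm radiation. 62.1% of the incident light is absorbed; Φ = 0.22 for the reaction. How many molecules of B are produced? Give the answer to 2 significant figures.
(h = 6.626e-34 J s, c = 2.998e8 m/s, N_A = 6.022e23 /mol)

Photon energy at 534 nm: hc/λ = (6.626e-34)(2.998e8)/(534e-9) = 3.720e-19 J.
Incident energy: 0.576 kJ = 576 J.
Photons incident: 576 / 3.720e-19 = 1.548e21, i.e. 1.548e21/6.022e23 = 0.002571 mol.
Photons absorbed: 0.621 × 0.002571 = 0.001597 mol.
Product: Φ × n_abs = 0.22 × 0.001597 = 3.513e-4 mol.
As a count: 3.513e-4 × 6.022e23 = 2.1e20.

2.1e20 molecules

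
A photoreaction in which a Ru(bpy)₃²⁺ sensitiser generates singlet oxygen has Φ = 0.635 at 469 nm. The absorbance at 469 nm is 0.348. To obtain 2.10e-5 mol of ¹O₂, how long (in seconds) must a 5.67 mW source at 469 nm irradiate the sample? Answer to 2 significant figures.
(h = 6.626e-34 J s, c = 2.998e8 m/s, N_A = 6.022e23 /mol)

t ≈ 2700 s

Photons that must be absorbed: 2.10e-5 / 0.635 = 3.307e-5 mol.
Fraction absorbed: 1 − 10^(−0.348) = 0.5513.
Incident photons needed: 3.307e-5 / 0.5513 = 5.999e-5 mol.
Photon energy: hc/λ = 4.236e-19 J; per mole, 2.551e5 J mol⁻¹.
Energy required: 5.999e-5 × 2.551e5 = 15.30 J.
Time: 15.30 J / 0.00567 W = 2700 s.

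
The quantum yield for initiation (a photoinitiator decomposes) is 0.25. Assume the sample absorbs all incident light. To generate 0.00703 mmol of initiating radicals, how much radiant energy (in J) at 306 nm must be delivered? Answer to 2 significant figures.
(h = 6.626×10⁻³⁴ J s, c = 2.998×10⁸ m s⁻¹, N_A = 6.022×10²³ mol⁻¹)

11 J

Product: 0.00703 mmol = 7.03×10⁻⁶ mol.
Photons that must be absorbed: 7.03×10⁻⁶ / 0.25 = 2.812×10⁻⁵ mol.
Photon energy: hc/λ = 6.492×10⁻¹⁹ J; per mole, 3.909×10⁵ J mol⁻¹.
Energy required: 2.812×10⁻⁵ × 3.909×10⁵ = 11 J.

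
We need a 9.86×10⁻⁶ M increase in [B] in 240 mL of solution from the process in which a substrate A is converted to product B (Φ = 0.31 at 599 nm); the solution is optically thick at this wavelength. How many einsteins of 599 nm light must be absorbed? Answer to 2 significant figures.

Product: (9.86×10⁻⁶ M)(0.24 L) = 2.366×10⁻⁶ mol.
Photons that must be absorbed: 2.366×10⁻⁶ / 0.31 = 7.632×10⁻⁶ mol.

7.6×10⁻⁶ einstein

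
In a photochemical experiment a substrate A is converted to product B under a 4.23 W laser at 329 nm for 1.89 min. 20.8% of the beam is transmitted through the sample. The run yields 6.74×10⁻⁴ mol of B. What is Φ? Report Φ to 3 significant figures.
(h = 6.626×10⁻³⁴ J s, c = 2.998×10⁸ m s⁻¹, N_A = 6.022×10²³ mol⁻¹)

Photon energy at 329 nm: hc/λ = (6.626×10⁻³⁴)(2.998×10⁸)/(329×10⁻⁹) = 6.038×10⁻¹⁹ J.
Energy delivered: (4.23 W)(113.4 s) = 479.7 J.
Photons incident: 479.7 / 6.038×10⁻¹⁹ = 7.945×10²⁰, i.e. 7.945×10²⁰/6.022×10²³ = 0.001319 mol.
Fraction absorbed: 1 − 20.8/100 = 0.7920.
Photons absorbed: 0.7920 × 0.001319 = 0.001045 mol.
Φ = 6.74×10⁻⁴ mol / 0.001045 mol photons = 0.645.

Φ = 0.645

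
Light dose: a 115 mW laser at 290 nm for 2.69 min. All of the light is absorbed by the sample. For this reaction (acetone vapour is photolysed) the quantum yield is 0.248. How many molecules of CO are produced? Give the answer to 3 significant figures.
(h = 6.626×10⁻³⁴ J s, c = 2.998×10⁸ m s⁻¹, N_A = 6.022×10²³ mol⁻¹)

6.72×10¹⁸ molecules

Photon energy at 290 nm: hc/λ = (6.626×10⁻³⁴)(2.998×10⁸)/(290×10⁻⁹) = 6.850×10⁻¹⁹ J.
Energy delivered: (115 mW)(161.4 s) = 18.56 J.
Photons incident: 18.56 / 6.850×10⁻¹⁹ = 2.709×10¹⁹, i.e. 2.709×10¹⁹/6.022×10²³ = 4.499×10⁻⁵ mol.
Product: Φ × n_abs = 0.248 × 4.499×10⁻⁵ = 1.116×10⁻⁵ mol.
As a count: 1.116×10⁻⁵ × 6.022×10²³ = 6.72×10¹⁸.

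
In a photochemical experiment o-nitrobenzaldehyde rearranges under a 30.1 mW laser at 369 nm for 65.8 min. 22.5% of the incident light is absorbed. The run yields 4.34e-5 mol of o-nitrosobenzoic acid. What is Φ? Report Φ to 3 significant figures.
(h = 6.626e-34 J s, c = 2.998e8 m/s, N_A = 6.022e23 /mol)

Φ = 0.526

Photon energy at 369 nm: hc/λ = (6.626e-34)(2.998e8)/(369e-9) = 5.383e-19 J.
Energy delivered: (30.1 mW)(3948 s) = 118.8 J.
Photons incident: 118.8 / 5.383e-19 = 2.207e20, i.e. 2.207e20/6.022e23 = 3.665e-4 mol.
Photons absorbed: 0.225 × 3.665e-4 = 8.246e-5 mol.
Φ = 4.34e-5 mol / 8.246e-5 mol photons = 0.526.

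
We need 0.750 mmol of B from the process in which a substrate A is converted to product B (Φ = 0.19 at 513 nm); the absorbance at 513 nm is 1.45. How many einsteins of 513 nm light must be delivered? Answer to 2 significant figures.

0.0041 einstein

Product: 0.750 mmol = 7.50×10⁻⁴ mol.
Photons that must be absorbed: 7.50×10⁻⁴ / 0.19 = 0.003947 mol.
Fraction absorbed: 1 − 10^(−1.45) = 0.9645.
Incident photons needed: 0.003947 / 0.9645 = 0.004092 mol.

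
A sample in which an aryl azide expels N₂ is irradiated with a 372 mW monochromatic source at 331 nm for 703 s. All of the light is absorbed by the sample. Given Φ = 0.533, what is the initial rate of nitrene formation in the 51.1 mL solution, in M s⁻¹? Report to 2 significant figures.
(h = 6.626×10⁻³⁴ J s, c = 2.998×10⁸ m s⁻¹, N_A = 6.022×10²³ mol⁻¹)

1.1×10⁻⁵ M s⁻¹

Photon energy at 331 nm: hc/λ = (6.626×10⁻³⁴)(2.998×10⁸)/(331×10⁻⁹) = 6.001×10⁻¹⁹ J.
Energy delivered: (372 mW)(703 s) = 261.5 J.
Photons incident: 261.5 / 6.001×10⁻¹⁹ = 4.358×10²⁰, i.e. 4.358×10²⁰/6.022×10²³ = 7.237×10⁻⁴ mol.
Product formed: 0.533 × 7.237×10⁻⁴ = 3.857×10⁻⁴ mol.
Rate: 3.857×10⁻⁴ mol / (703 s × 0.0511 L) = 1.1×10⁻⁵ M s⁻¹.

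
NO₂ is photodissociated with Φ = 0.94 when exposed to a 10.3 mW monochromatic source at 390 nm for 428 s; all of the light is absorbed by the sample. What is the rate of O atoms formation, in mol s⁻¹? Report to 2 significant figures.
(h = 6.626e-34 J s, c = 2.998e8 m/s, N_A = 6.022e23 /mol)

Photon energy at 390 nm: hc/λ = (6.626e-34)(2.998e8)/(390e-9) = 5.094e-19 J.
Energy delivered: (10.3 mW)(428 s) = 4.408 J.
Photons incident: 4.408 / 5.094e-19 = 8.653e18, i.e. 8.653e18/6.022e23 = 1.437e-5 mol.
Product formed: 0.94 × 1.437e-5 = 1.351e-5 mol.
Rate: 1.351e-5 / 428 s = 3.2e-8 mol s⁻¹.

3.2e-8 mol s⁻¹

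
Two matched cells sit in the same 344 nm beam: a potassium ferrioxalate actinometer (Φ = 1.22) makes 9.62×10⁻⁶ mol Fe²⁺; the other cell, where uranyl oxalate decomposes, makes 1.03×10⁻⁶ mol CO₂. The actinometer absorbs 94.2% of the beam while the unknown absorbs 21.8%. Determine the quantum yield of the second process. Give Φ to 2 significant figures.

Photons absorbed by the actinometer: 9.62×10⁻⁶ / 1.22 = 7.885×10⁻⁶ mol.
Incident flux: 7.885×10⁻⁶ / 0.942 = 8.370×10⁻⁶ einstein.
Absorbed by unknown: 0.218 × 8.370×10⁻⁶ = 1.825×10⁻⁶ mol.
Φ(unknown) = 1.03×10⁻⁶ / 1.825×10⁻⁶ = 0.56.

Φ = 0.56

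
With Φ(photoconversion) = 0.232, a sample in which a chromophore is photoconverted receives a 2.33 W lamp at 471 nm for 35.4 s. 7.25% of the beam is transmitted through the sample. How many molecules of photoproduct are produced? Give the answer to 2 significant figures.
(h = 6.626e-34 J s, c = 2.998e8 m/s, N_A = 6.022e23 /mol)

4.2e19 molecules

Photon energy at 471 nm: hc/λ = (6.626e-34)(2.998e8)/(471e-9) = 4.218e-19 J.
Energy delivered: (2.33 W)(35.4 s) = 82.48 J.
Photons incident: 82.48 / 4.218e-19 = 1.955e20, i.e. 1.955e20/6.022e23 = 3.246e-4 mol.
Fraction absorbed: 1 − 7.25/100 = 0.9275.
Photons absorbed: 0.9275 × 3.246e-4 = 3.011e-4 mol.
Product: Φ × n_abs = 0.232 × 3.011e-4 = 6.986e-5 mol.
As a count: 6.986e-5 × 6.022e23 = 4.2e19.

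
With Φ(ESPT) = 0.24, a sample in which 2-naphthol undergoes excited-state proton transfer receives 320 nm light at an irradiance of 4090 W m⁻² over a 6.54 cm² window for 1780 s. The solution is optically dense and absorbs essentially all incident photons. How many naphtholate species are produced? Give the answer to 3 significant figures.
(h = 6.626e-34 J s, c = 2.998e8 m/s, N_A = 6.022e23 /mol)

Photon energy at 320 nm: hc/λ = (6.626e-34)(2.998e8)/(320e-9) = 6.208e-19 J.
Energy delivered: (4090 W m⁻²)(6.54e-4 m²)(1780 s) = 4761 J.
Photons incident: 4761 / 6.208e-19 = 7.669e21, i.e. 7.669e21/6.022e23 = 0.01273 mol.
Product: Φ × n_abs = 0.24 × 0.01273 = 0.003055 mol.
As a count: 0.003055 × 6.022e23 = 1.84e21.

1.84e21 species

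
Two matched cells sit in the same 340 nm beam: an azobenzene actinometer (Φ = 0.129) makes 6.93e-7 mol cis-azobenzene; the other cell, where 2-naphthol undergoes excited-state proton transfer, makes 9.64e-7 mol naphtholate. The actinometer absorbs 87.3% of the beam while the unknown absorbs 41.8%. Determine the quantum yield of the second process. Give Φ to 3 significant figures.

Photons absorbed by the actinometer: 6.93e-7 / 0.129 = 5.372e-6 mol.
Incident flux: 5.372e-6 / 0.873 = 6.153e-6 einstein.
Absorbed by unknown: 0.418 × 6.153e-6 = 2.572e-6 mol.
Φ(unknown) = 9.64e-7 / 2.572e-6 = 0.375.

Φ = 0.375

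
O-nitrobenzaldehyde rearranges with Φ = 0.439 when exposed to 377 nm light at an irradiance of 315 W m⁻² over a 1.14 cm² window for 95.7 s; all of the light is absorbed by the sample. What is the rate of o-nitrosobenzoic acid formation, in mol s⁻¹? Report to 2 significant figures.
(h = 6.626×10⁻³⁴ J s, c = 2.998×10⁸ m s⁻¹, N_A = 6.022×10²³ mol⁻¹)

5.0×10⁻⁸ mol s⁻¹

Photon energy at 377 nm: hc/λ = (6.626×10⁻³⁴)(2.998×10⁸)/(377×10⁻⁹) = 5.269×10⁻¹⁹ J.
Energy delivered: (315 W m⁻²)(1.14×10⁻⁴ m²)(95.7 s) = 3.437 J.
Photons incident: 3.437 / 5.269×10⁻¹⁹ = 6.523×10¹⁸, i.e. 6.523×10¹⁸/6.022×10²³ = 1.083×10⁻⁵ mol.
Product formed: 0.439 × 1.083×10⁻⁵ = 4.754×10⁻⁶ mol.
Rate: 4.754×10⁻⁶ / 95.7 s = 5.0×10⁻⁸ mol s⁻¹.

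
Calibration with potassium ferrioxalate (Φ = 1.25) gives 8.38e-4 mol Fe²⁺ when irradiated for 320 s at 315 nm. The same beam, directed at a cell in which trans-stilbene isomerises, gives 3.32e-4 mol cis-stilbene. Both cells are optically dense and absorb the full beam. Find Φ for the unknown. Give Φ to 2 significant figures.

Φ = 0.50

Photons absorbed by the actinometer: 8.38e-4 / 1.25 = 6.704e-4 mol.
Φ(unknown) = 3.32e-4 / 6.704e-4 = 0.50.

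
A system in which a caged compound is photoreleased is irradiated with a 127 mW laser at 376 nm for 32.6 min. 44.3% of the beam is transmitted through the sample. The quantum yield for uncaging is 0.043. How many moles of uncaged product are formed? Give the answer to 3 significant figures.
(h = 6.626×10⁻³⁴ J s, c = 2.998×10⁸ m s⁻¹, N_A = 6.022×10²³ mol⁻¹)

Photon energy at 376 nm: hc/λ = (6.626×10⁻³⁴)(2.998×10⁸)/(376×10⁻⁹) = 5.283×10⁻¹⁹ J.
Energy delivered: (127 mW)(1956 s) = 248.4 J.
Photons incident: 248.4 / 5.283×10⁻¹⁹ = 4.702×10²⁰, i.e. 4.702×10²⁰/6.022×10²³ = 7.808×10⁻⁴ mol.
Fraction absorbed: 1 − 44.3/100 = 0.5570.
Photons absorbed: 0.5570 × 7.808×10⁻⁴ = 4.349×10⁻⁴ mol.
Product: Φ × n_abs = 0.043 × 4.349×10⁻⁴ = 1.870×10⁻⁵ mol.

1.87×10⁻⁵ mol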